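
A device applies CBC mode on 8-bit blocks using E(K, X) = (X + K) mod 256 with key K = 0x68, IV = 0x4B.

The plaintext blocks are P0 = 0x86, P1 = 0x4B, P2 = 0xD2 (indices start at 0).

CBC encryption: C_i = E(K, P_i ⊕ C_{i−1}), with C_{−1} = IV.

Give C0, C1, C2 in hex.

C0: P0 ⊕ 0x4B = 0xCD; E(K, 0xCD) = 0x35.
C1: P1 ⊕ 0x35 = 0x7E; E(K, 0x7E) = 0xE6.
C2: P2 ⊕ 0xE6 = 0x34; E(K, 0x34) = 0x9C.

C0 = 0x35, C1 = 0xE6, C2 = 0x9C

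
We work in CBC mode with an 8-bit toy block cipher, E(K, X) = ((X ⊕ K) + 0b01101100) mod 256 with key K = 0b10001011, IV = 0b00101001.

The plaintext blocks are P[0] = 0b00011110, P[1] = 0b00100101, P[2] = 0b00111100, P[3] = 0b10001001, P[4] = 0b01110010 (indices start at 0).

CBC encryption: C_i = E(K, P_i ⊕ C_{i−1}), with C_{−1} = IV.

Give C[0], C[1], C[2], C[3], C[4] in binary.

C[0]: P[0] ⊕ 0b00101001 = 0b00110111; E(K, 0b00110111) = 0b00101000.
C[1]: P[1] ⊕ 0b00101000 = 0b00001101; E(K, 0b00001101) = 0b11110010.
C[2]: P[2] ⊕ 0b11110010 = 0b11001110; E(K, 0b11001110) = 0b10110001.
C[3]: P[3] ⊕ 0b10110001 = 0b00111000; E(K, 0b00111000) = 0b00011111.
C[4]: P[4] ⊕ 0b00011111 = 0b01101101; E(K, 0b01101101) = 0b01010010.

C[0] = 0b00101000, C[1] = 0b11110010, C[2] = 0b10110001, C[3] = 0b00011111, C[4] = 0b01010010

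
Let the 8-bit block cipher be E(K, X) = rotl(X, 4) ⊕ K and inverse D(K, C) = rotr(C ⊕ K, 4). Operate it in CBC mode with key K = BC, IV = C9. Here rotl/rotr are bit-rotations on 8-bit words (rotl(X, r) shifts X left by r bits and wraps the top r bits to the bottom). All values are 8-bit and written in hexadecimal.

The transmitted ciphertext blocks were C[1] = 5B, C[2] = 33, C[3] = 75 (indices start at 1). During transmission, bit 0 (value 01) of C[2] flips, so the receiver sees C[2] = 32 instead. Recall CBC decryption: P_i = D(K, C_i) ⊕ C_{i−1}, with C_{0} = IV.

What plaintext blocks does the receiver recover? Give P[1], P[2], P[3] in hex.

P[1] = B7, P[2] = B3, P[3] = AE

Only C[2] changed, to 32. In CBC, a change in C_i garbles P_i and flips the same bit in P_{i+1}. Decrypting the received ciphertext:
P[1]: D(K, 5B) = 7E; 7E ⊕ C9 = B7.
P[2]: D(K, 32) = E8; E8 ⊕ 5B = B3.
P[3]: D(K, 75) = 9C; 9C ⊕ 32 = AE.
Blocks that differ from the original plaintext: P[2], P[3].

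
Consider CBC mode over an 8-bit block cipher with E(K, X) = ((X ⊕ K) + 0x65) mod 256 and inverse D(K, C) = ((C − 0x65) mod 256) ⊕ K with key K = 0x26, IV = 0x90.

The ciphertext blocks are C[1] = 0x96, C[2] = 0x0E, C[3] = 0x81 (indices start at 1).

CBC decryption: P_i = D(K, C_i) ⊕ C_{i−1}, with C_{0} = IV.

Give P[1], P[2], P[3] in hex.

P[1]: D(K, 0x96) = 0x17; 0x17 ⊕ 0x90 = 0x87.
P[2]: D(K, 0x0E) = 0x8F; 0x8F ⊕ 0x96 = 0x19.
P[3]: D(K, 0x81) = 0x3A; 0x3A ⊕ 0x0E = 0x34.

P[1] = 0x87, P[2] = 0x19, P[3] = 0x34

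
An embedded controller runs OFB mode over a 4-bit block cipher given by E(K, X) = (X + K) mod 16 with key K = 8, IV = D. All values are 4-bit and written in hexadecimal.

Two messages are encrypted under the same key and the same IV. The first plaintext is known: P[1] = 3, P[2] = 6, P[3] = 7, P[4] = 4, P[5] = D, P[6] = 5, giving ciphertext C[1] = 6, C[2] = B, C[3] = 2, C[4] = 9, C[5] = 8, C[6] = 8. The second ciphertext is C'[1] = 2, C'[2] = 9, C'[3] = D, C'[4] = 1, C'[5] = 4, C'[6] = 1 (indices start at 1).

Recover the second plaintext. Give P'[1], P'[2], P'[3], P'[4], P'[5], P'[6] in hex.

In OFB with a reused IV, both messages share the same keystream S_i, so C_i ⊕ C'_i = P_i ⊕ P'_i and thus P'_i = P_i ⊕ C_i ⊕ C'_i.
P'[1]: 3 ⊕ 6 ⊕ 2 = 7.
P'[2]: 6 ⊕ B ⊕ 9 = 4.
P'[3]: 7 ⊕ 2 ⊕ D = 8.
P'[4]: 4 ⊕ 9 ⊕ 1 = C.
P'[5]: D ⊕ 8 ⊕ 4 = 1.
P'[6]: 5 ⊕ 8 ⊕ 1 = C.

P'[1] = 7, P'[2] = 4, P'[3] = 8, P'[4] = C, P'[5] = 1, P'[6] = C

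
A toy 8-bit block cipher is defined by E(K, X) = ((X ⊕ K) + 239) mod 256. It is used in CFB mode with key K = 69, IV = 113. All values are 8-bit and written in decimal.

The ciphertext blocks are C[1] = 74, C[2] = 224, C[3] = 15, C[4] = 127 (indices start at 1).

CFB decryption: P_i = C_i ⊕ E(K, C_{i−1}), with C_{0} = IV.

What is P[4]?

P[4]: E(K, 15) = 57; 127 ⊕ 57 = 70.

P[4] = 70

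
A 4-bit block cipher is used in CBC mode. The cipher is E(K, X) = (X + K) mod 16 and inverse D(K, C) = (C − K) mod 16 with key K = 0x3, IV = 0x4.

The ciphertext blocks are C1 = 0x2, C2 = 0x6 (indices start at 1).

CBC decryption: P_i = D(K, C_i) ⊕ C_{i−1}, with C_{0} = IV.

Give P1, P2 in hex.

P1: D(K, 0x2) = 0xF; 0xF ⊕ 0x4 = 0xB.
P2: D(K, 0x6) = 0x3; 0x3 ⊕ 0x2 = 0x1.

P1 = 0xB, P2 = 0x1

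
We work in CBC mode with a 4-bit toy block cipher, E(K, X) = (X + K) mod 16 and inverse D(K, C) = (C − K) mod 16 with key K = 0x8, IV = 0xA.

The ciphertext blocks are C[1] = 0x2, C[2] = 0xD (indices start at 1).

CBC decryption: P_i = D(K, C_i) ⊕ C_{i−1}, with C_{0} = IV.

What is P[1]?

P[1]: D(K, 0x2) = 0xA; 0xA ⊕ 0xA = 0x0.

P[1] = 0x0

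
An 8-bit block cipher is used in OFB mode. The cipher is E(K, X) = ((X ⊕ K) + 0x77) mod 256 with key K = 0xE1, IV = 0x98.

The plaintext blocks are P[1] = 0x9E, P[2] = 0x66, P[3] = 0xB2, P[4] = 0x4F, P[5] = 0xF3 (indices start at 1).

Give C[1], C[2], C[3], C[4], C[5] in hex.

OFB encryption: S_i = E(K, S_{i−1}) with S_{0} = IV; C_i = P_i ⊕ S_i.
C[1]: S = E(K, 0x98) = 0xF0; 0x9E ⊕ 0xF0 = 0x6E.
C[2]: S = E(K, 0xF0) = 0x88; 0x66 ⊕ 0x88 = 0xEE.
C[3]: S = E(K, 0x88) = 0xE0; 0xB2 ⊕ 0xE0 = 0x52.
C[4]: S = E(K, 0xE0) = 0x78; 0x4F ⊕ 0x78 = 0x37.
C[5]: S = E(K, 0x78) = 0x10; 0xF3 ⊕ 0x10 = 0xE3.

C[1] = 0x6E, C[2] = 0xEE, C[3] = 0x52, C[4] = 0x37, C[5] = 0xE3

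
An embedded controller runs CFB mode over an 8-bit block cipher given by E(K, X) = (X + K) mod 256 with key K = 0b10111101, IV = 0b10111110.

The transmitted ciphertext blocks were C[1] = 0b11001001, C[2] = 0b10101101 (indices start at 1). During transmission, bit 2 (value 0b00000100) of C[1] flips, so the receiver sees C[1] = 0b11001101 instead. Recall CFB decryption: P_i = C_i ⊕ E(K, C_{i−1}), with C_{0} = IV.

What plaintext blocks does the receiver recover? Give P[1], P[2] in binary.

P[1] = 0b10110110, P[2] = 0b00100111

Only C[1] changed, to 0b11001101. In CFB, a change in C_i flips the same bit in P_i and garbles P_{i+1}. Decrypting the received ciphertext:
P[1]: E(K, 0b10111110) = 0b01111011; 0b11001101 ⊕ 0b01111011 = 0b10110110.
P[2]: E(K, 0b11001101) = 0b10001010; 0b10101101 ⊕ 0b10001010 = 0b00100111.
Blocks that differ from the original plaintext: P[1], P[2].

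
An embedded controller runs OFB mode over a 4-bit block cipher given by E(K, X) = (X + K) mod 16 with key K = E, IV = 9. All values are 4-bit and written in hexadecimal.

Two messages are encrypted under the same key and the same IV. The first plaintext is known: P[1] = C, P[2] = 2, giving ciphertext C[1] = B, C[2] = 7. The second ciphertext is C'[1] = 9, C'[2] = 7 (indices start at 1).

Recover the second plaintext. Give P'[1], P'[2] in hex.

In OFB with a reused IV, both messages share the same keystream S_i, so C_i ⊕ C'_i = P_i ⊕ P'_i and thus P'_i = P_i ⊕ C_i ⊕ C'_i.
P'[1]: C ⊕ B ⊕ 9 = E.
P'[2]: 2 ⊕ 7 ⊕ 7 = 2.

P'[1] = E, P'[2] = 2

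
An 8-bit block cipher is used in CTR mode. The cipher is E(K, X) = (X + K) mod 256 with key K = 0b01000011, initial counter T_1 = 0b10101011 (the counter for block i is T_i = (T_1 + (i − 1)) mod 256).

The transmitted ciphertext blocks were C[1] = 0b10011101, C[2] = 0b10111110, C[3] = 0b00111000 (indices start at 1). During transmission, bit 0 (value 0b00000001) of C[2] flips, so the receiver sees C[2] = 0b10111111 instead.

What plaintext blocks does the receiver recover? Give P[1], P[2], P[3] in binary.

CTR decryption: S_i = E(K, T_i) where T_i is the counter for block i; P_i = C_i ⊕ S_i.
Only C[2] changed, to 0b10111111. In CTR, a change in C_i flips the same bit in P_i only; the keystream is unaffected. Decrypting the received ciphertext:
P[1]: T = 0b10101011, S = E(K, T) = 0b11101110; 0b10011101 ⊕ 0b11101110 = 0b01110011.
P[2]: T = 0b10101100, S = E(K, T) = 0b11101111; 0b10111111 ⊕ 0b11101111 = 0b01010000.
P[3]: T = 0b10101101, S = E(K, T) = 0b11110000; 0b00111000 ⊕ 0b11110000 = 0b11001000.
Blocks that differ from the original plaintext: P[2].

P[1] = 0b01110011, P[2] = 0b01010000, P[3] = 0b11001000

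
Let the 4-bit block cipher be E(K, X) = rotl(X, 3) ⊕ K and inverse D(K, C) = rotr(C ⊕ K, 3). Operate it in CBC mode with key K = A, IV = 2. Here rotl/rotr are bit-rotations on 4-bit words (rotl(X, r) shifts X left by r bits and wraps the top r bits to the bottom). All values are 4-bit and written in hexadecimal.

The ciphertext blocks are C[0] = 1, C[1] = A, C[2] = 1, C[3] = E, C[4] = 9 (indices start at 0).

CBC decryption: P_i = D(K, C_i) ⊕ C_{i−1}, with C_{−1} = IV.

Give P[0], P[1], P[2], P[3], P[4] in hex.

P[0]: D(K, 1) = 7; 7 ⊕ 2 = 5.
P[1]: D(K, A) = 0; 0 ⊕ 1 = 1.
P[2]: D(K, 1) = 7; 7 ⊕ A = D.
P[3]: D(K, E) = 8; 8 ⊕ 1 = 9.
P[4]: D(K, 9) = 6; 6 ⊕ E = 8.

P[0] = 5, P[1] = 1, P[2] = D, P[3] = 9, P[4] = 8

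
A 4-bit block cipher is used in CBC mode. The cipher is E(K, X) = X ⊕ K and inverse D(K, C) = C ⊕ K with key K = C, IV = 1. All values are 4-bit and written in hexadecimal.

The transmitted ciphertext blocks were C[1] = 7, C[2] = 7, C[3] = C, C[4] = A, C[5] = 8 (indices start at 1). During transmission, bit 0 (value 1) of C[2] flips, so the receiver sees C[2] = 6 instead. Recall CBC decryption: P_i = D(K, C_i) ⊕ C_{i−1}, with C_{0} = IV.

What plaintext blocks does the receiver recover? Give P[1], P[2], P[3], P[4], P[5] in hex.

P[1] = A, P[2] = D, P[3] = 6, P[4] = A, P[5] = E

Only C[2] changed, to 6. In CBC, a change in C_i garbles P_i and flips the same bit in P_{i+1}. Decrypting the received ciphertext:
P[1]: D(K, 7) = B; B ⊕ 1 = A.
P[2]: D(K, 6) = A; A ⊕ 7 = D.
P[3]: D(K, C) = 0; 0 ⊕ 6 = 6.
P[4]: D(K, A) = 6; 6 ⊕ C = A.
P[5]: D(K, 8) = 4; 4 ⊕ A = E.
Blocks that differ from the original plaintext: P[2], P[3].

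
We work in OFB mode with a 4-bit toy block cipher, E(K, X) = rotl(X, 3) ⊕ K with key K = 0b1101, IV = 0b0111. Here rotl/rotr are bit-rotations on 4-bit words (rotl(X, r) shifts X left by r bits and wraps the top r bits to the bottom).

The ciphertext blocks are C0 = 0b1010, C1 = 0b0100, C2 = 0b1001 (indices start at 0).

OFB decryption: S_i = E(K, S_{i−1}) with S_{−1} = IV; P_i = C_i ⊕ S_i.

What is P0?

P0: S = E(K, 0b0111) = 0b0110; 0b1010 ⊕ 0b0110 = 0b1100.

P0 = 0b1100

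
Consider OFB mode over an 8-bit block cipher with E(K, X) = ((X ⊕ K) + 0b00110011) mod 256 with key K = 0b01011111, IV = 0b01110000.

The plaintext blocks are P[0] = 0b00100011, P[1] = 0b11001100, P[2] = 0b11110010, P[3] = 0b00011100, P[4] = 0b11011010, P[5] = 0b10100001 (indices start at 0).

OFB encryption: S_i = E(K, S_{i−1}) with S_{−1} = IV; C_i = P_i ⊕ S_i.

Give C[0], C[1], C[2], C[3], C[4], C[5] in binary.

C[0]: S = E(K, 0b01110000) = 0b01100010; 0b00100011 ⊕ 0b01100010 = 0b01000001.
C[1]: S = E(K, 0b01100010) = 0b01110000; 0b11001100 ⊕ 0b01110000 = 0b10111100.
C[2]: S = E(K, 0b01110000) = 0b01100010; 0b11110010 ⊕ 0b01100010 = 0b10010000.
C[3]: S = E(K, 0b01100010) = 0b01110000; 0b00011100 ⊕ 0b01110000 = 0b01101100.
C[4]: S = E(K, 0b01110000) = 0b01100010; 0b11011010 ⊕ 0b01100010 = 0b10111000.
C[5]: S = E(K, 0b01100010) = 0b01110000; 0b10100001 ⊕ 0b01110000 = 0b11010001.

C[0] = 0b01000001, C[1] = 0b10111100, C[2] = 0b10010000, C[3] = 0b01101100, C[4] = 0b10111000, C[5] = 0b11010001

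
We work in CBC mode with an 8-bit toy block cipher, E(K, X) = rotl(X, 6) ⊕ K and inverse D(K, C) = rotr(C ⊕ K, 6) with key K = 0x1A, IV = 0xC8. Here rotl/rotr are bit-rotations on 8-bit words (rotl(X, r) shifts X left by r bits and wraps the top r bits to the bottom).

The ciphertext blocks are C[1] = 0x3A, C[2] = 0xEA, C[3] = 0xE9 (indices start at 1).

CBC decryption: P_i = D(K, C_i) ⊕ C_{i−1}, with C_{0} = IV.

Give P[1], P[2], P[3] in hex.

P[1]: D(K, 0x3A) = 0x80; 0x80 ⊕ 0xC8 = 0x48.
P[2]: D(K, 0xEA) = 0xC3; 0xC3 ⊕ 0x3A = 0xF9.
P[3]: D(K, 0xE9) = 0xCF; 0xCF ⊕ 0xEA = 0x25.

P[1] = 0x48, P[2] = 0xF9, P[3] = 0x25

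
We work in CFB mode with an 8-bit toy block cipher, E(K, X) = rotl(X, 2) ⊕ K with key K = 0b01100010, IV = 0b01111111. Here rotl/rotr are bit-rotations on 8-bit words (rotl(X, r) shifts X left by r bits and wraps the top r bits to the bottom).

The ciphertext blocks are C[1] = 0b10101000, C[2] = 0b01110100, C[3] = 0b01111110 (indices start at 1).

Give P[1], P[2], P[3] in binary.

CFB decryption: P_i = C_i ⊕ E(K, C_{i−1}), with C_{0} = IV.
P[1]: E(K, 0b01111111) = 0b10011111; 0b10101000 ⊕ 0b10011111 = 0b00110111.
P[2]: E(K, 0b10101000) = 0b11000000; 0b01110100 ⊕ 0b11000000 = 0b10110100.
P[3]: E(K, 0b01110100) = 0b10110011; 0b01111110 ⊕ 0b10110011 = 0b11001101.

P[1] = 0b00110111, P[2] = 0b10110100, P[3] = 0b11001101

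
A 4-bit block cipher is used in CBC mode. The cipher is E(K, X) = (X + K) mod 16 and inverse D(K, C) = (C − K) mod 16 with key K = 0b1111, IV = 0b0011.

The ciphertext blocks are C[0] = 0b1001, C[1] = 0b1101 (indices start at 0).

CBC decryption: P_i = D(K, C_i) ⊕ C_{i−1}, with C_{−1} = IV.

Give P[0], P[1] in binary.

P[0] = 0b1001, P[1] = 0b0111

P[0]: D(K, 0b1001) = 0b1010; 0b1010 ⊕ 0b0011 = 0b1001.
P[1]: D(K, 0b1101) = 0b1110; 0b1110 ⊕ 0b1001 = 0b0111.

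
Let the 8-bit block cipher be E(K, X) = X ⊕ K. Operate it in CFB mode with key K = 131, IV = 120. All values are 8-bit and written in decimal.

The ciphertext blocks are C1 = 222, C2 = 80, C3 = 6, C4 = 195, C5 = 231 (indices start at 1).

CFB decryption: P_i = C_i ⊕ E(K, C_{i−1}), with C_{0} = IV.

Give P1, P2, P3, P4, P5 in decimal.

P1: E(K, 120) = 251; 222 ⊕ 251 = 37.
P2: E(K, 222) = 93; 80 ⊕ 93 = 13.
P3: E(K, 80) = 211; 6 ⊕ 211 = 213.
P4: E(K, 6) = 133; 195 ⊕ 133 = 70.
P5: E(K, 195) = 64; 231 ⊕ 64 = 167.

P1 = 37, P2 = 13, P3 = 213, P4 = 70, P5 = 167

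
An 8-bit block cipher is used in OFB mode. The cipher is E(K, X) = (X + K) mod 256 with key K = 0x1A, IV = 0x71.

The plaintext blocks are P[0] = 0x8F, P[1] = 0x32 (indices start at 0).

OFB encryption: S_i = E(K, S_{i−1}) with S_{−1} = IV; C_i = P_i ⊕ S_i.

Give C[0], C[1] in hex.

C[0]: S = E(K, 0x71) = 0x8B; 0x8F ⊕ 0x8B = 0x04.
C[1]: S = E(K, 0x8B) = 0xA5; 0x32 ⊕ 0xA5 = 0x97.

C[0] = 0x04, C[1] = 0x97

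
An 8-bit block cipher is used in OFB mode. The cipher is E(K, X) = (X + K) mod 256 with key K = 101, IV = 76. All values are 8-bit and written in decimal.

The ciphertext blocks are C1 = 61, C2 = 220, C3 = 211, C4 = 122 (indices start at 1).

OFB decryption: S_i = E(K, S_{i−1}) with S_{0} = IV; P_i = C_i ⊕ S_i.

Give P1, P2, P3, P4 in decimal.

P1 = 140, P2 = 202, P3 = 168, P4 = 154

P1: S = E(K, 76) = 177; 61 ⊕ 177 = 140.
P2: S = E(K, 177) = 22; 220 ⊕ 22 = 202.
P3: S = E(K, 22) = 123; 211 ⊕ 123 = 168.
P4: S = E(K, 123) = 224; 122 ⊕ 224 = 154.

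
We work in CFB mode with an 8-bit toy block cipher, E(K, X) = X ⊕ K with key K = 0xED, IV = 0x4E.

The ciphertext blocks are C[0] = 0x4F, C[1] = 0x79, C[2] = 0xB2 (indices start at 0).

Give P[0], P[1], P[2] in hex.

P[0] = 0xEC, P[1] = 0xDB, P[2] = 0x26

CFB decryption: P_i = C_i ⊕ E(K, C_{i−1}), with C_{−1} = IV.
P[0]: E(K, 0x4E) = 0xA3; 0x4F ⊕ 0xA3 = 0xEC.
P[1]: E(K, 0x4F) = 0xA2; 0x79 ⊕ 0xA2 = 0xDB.
P[2]: E(K, 0x79) = 0x94; 0xB2 ⊕ 0x94 = 0x26.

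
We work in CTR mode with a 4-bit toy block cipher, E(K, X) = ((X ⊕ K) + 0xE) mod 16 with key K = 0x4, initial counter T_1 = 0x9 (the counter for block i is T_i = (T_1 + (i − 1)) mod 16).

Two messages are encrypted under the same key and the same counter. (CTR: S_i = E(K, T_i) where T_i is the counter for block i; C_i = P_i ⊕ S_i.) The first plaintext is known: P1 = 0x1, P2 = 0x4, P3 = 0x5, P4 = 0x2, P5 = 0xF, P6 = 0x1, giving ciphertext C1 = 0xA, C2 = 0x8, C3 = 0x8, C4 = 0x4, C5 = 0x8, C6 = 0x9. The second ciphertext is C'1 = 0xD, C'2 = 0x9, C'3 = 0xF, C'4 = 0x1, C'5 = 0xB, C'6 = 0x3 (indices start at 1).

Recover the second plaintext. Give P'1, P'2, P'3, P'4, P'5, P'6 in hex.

P'1 = 0x6, P'2 = 0x5, P'3 = 0x2, P'4 = 0x7, P'5 = 0xC, P'6 = 0xB

In CTR with a reused counter, both messages share the same keystream S_i, so C_i ⊕ C'_i = P_i ⊕ P'_i and thus P'_i = P_i ⊕ C_i ⊕ C'_i.
P'1: 0x1 ⊕ 0xA ⊕ 0xD = 0x6.
P'2: 0x4 ⊕ 0x8 ⊕ 0x9 = 0x5.
P'3: 0x5 ⊕ 0x8 ⊕ 0xF = 0x2.
P'4: 0x2 ⊕ 0x4 ⊕ 0x1 = 0x7.
P'5: 0xF ⊕ 0x8 ⊕ 0xB = 0xC.
P'6: 0x1 ⊕ 0x9 ⊕ 0x3 = 0xB.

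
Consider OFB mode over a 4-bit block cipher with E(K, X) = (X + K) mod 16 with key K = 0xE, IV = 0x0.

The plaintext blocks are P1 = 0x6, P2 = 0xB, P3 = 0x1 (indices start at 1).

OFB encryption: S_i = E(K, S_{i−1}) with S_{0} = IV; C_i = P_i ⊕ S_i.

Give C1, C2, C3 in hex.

C1 = 0x8, C2 = 0x7, C3 = 0xB

C1: S = E(K, 0x0) = 0xE; 0x6 ⊕ 0xE = 0x8.
C2: S = E(K, 0xE) = 0xC; 0xB ⊕ 0xC = 0x7.
C3: S = E(K, 0xC) = 0xA; 0x1 ⊕ 0xA = 0xB.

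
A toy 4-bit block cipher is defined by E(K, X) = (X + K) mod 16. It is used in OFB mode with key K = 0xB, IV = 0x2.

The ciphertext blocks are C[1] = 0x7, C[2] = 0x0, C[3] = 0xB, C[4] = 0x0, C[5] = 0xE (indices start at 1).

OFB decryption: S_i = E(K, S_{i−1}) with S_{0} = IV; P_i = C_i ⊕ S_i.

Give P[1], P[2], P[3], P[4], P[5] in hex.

P[1] = 0xA, P[2] = 0x8, P[3] = 0x8, P[4] = 0xE, P[5] = 0x7

P[1]: S = E(K, 0x2) = 0xD; 0x7 ⊕ 0xD = 0xA.
P[2]: S = E(K, 0xD) = 0x8; 0x0 ⊕ 0x8 = 0x8.
P[3]: S = E(K, 0x8) = 0x3; 0xB ⊕ 0x3 = 0x8.
P[4]: S = E(K, 0x3) = 0xE; 0x0 ⊕ 0xE = 0xE.
P[5]: S = E(K, 0xE) = 0x9; 0xE ⊕ 0x9 = 0x7.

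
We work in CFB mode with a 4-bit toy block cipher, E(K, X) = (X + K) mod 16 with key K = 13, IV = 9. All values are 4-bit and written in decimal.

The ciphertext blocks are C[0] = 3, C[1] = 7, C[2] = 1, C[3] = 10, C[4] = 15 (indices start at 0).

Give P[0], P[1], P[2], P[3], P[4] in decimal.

CFB decryption: P_i = C_i ⊕ E(K, C_{i−1}), with C_{−1} = IV.
P[0]: E(K, 9) = 6; 3 ⊕ 6 = 5.
P[1]: E(K, 3) = 0; 7 ⊕ 0 = 7.
P[2]: E(K, 7) = 4; 1 ⊕ 4 = 5.
P[3]: E(K, 1) = 14; 10 ⊕ 14 = 4.
P[4]: E(K, 10) = 7; 15 ⊕ 7 = 8.

P[0] = 5, P[1] = 7, P[2] = 5, P[3] = 4, P[4] = 8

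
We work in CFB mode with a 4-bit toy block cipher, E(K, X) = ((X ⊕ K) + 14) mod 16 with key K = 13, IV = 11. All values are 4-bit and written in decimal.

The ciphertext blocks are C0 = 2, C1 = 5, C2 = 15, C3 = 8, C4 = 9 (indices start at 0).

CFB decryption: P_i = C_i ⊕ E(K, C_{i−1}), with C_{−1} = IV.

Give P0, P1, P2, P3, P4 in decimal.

P0 = 6, P1 = 8, P2 = 9, P3 = 8, P4 = 10

P0: E(K, 11) = 4; 2 ⊕ 4 = 6.
P1: E(K, 2) = 13; 5 ⊕ 13 = 8.
P2: E(K, 5) = 6; 15 ⊕ 6 = 9.
P3: E(K, 15) = 0; 8 ⊕ 0 = 8.
P4: E(K, 8) = 3; 9 ⊕ 3 = 10.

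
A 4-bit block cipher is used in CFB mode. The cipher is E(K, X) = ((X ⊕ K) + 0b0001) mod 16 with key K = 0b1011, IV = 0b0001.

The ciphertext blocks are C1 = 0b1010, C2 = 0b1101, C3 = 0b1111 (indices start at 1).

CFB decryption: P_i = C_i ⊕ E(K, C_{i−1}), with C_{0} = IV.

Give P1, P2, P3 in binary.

P1 = 0b0001, P2 = 0b1111, P3 = 0b1000

P1: E(K, 0b0001) = 0b1011; 0b1010 ⊕ 0b1011 = 0b0001.
P2: E(K, 0b1010) = 0b0010; 0b1101 ⊕ 0b0010 = 0b1111.
P3: E(K, 0b1101) = 0b0111; 0b1111 ⊕ 0b0111 = 0b1000.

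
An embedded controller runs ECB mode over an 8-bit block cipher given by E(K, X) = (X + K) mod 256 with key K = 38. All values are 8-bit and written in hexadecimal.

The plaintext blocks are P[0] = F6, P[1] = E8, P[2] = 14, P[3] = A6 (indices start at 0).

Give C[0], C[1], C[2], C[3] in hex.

ECB encryption: C_i = E(K, P_i).
C[0]: E(K, F6) = 2E.
C[1]: E(K, E8) = 20.
C[2]: E(K, 14) = 4C.
C[3]: E(K, A6) = DE.

C[0] = 2E, C[1] = 20, C[2] = 4C, C[3] = DE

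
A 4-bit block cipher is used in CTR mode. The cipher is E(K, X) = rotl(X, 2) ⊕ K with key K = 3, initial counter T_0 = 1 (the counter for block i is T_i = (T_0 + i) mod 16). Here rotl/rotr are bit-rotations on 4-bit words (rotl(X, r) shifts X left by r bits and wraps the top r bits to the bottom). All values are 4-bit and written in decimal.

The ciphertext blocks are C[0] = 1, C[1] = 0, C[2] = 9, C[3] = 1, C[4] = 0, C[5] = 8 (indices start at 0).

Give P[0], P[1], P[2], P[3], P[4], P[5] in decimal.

P[0] = 6, P[1] = 11, P[2] = 6, P[3] = 3, P[4] = 6, P[5] = 2

CTR decryption: S_i = E(K, T_i) where T_i is the counter for block i; P_i = C_i ⊕ S_i.
P[0]: T = 1, S = E(K, T) = 7; 1 ⊕ 7 = 6.
P[1]: T = 2, S = E(K, T) = 11; 0 ⊕ 11 = 11.
P[2]: T = 3, S = E(K, T) = 15; 9 ⊕ 15 = 6.
P[3]: T = 4, S = E(K, T) = 2; 1 ⊕ 2 = 3.
P[4]: T = 5, S = E(K, T) = 6; 0 ⊕ 6 = 6.
P[5]: T = 6, S = E(K, T) = 10; 8 ⊕ 10 = 2.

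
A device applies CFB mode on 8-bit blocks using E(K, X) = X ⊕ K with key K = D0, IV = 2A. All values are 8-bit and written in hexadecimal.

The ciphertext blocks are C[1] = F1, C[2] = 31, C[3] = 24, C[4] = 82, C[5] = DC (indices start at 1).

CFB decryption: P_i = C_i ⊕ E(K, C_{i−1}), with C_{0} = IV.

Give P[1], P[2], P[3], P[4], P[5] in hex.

P[1] = 0B, P[2] = 10, P[3] = C5, P[4] = 76, P[5] = 8E

P[1]: E(K, 2A) = FA; F1 ⊕ FA = 0B.
P[2]: E(K, F1) = 21; 31 ⊕ 21 = 10.
P[3]: E(K, 31) = E1; 24 ⊕ E1 = C5.
P[4]: E(K, 24) = F4; 82 ⊕ F4 = 76.
P[5]: E(K, 82) = 52; DC ⊕ 52 = 8E.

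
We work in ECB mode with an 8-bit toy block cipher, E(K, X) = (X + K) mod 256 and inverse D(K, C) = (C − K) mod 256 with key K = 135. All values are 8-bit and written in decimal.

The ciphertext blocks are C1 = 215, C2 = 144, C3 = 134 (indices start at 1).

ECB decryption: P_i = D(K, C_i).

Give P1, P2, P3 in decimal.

P1 = 80, P2 = 9, P3 = 255

P1: D(K, 215) = 80.
P2: D(K, 144) = 9.
P3: D(K, 134) = 255.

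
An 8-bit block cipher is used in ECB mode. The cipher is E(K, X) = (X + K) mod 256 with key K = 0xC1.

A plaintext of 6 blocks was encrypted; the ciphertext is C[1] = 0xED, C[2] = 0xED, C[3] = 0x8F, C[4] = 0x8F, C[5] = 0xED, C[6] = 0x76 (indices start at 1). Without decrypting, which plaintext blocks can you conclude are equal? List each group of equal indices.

P[1] = P[2] = P[5]; P[3] = P[4]

ECB encrypts each block independently with the same key, so equal ciphertext blocks imply equal plaintext blocks.
C[1] = C[2] = C[5] = 0xED, so P[1] = P[2] = P[5].
C[3] = C[4] = 0x8F, so P[3] = P[4].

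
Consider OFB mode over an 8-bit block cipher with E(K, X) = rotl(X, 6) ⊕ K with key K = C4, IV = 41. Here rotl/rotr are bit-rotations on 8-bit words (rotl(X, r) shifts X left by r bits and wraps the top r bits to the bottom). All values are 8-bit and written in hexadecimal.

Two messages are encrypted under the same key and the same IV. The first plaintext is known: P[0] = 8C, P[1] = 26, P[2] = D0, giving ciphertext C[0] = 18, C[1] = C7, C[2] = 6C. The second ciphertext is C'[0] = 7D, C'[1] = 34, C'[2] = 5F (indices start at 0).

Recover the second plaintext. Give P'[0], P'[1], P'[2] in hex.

P'[0] = E9, P'[1] = D5, P'[2] = E3

In OFB with a reused IV, both messages share the same keystream S_i, so C_i ⊕ C'_i = P_i ⊕ P'_i and thus P'_i = P_i ⊕ C_i ⊕ C'_i.
P'[0]: 8C ⊕ 18 ⊕ 7D = E9.
P'[1]: 26 ⊕ C7 ⊕ 34 = D5.
P'[2]: D0 ⊕ 6C ⊕ 5F = E3.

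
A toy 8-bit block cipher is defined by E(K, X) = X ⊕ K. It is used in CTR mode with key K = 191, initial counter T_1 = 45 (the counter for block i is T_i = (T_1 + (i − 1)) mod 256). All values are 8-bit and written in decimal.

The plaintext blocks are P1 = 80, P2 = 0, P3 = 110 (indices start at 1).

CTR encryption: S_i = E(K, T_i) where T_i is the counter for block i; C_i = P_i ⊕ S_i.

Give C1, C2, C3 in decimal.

C1 = 194, C2 = 145, C3 = 254

C1: T = 45, S = E(K, T) = 146; 80 ⊕ 146 = 194.
C2: T = 46, S = E(K, T) = 145; 0 ⊕ 145 = 145.
C3: T = 47, S = E(K, T) = 144; 110 ⊕ 144 = 254.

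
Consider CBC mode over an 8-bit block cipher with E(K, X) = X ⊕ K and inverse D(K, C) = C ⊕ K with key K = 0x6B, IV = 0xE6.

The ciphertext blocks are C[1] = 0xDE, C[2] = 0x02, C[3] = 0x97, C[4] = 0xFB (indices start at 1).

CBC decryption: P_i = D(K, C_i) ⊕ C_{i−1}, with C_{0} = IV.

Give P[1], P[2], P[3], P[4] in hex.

P[1]: D(K, 0xDE) = 0xB5; 0xB5 ⊕ 0xE6 = 0x53.
P[2]: D(K, 0x02) = 0x69; 0x69 ⊕ 0xDE = 0xB7.
P[3]: D(K, 0x97) = 0xFC; 0xFC ⊕ 0x02 = 0xFE.
P[4]: D(K, 0xFB) = 0x90; 0x90 ⊕ 0x97 = 0x07.

P[1] = 0x53, P[2] = 0xB7, P[3] = 0xFE, P[4] = 0x07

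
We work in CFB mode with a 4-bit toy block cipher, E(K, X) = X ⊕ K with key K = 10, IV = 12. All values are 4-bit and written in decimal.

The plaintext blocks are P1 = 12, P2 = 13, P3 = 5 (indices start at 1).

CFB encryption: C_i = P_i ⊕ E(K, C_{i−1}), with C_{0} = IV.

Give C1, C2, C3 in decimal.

C1: E(K, 12) = 6; 12 ⊕ 6 = 10.
C2: E(K, 10) = 0; 13 ⊕ 0 = 13.
C3: E(K, 13) = 7; 5 ⊕ 7 = 2.

C1 = 10, C2 = 13, C3 = 2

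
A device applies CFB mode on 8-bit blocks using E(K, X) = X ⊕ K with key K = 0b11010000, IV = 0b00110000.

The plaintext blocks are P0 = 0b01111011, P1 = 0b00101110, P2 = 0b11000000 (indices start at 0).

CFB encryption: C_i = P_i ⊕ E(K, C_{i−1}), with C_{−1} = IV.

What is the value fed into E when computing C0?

C0: E(K, 0b00110000) = 0b11100000; 0b01111011 ⊕ 0b11100000 = 0b10011011.
So the input to E for block 0 is 0b00110000.

0b00110000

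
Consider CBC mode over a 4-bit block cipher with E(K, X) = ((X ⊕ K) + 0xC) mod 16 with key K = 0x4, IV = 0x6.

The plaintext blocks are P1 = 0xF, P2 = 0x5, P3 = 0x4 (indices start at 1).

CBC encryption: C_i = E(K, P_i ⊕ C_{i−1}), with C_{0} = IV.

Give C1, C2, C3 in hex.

C1 = 0x9, C2 = 0x4, C3 = 0x0

C1: P1 ⊕ 0x6 = 0x9; E(K, 0x9) = 0x9.
C2: P2 ⊕ 0x9 = 0xC; E(K, 0xC) = 0x4.
C3: P3 ⊕ 0x4 = 0x0; E(K, 0x0) = 0x0.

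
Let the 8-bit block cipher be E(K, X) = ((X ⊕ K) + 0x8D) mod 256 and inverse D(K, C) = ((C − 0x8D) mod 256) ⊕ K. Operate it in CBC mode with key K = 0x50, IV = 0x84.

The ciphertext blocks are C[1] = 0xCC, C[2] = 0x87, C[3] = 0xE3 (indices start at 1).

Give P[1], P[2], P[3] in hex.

CBC decryption: P_i = D(K, C_i) ⊕ C_{i−1}, with C_{0} = IV.
P[1]: D(K, 0xCC) = 0x6F; 0x6F ⊕ 0x84 = 0xEB.
P[2]: D(K, 0x87) = 0xAA; 0xAA ⊕ 0xCC = 0x66.
P[3]: D(K, 0xE3) = 0x06; 0x06 ⊕ 0x87 = 0x81.

P[1] = 0xEB, P[2] = 0x66, P[3] = 0x81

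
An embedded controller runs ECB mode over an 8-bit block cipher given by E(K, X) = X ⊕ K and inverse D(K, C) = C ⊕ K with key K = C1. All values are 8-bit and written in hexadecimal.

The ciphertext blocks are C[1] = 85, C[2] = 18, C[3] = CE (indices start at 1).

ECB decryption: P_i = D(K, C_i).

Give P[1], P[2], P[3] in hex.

P[1]: D(K, 85) = 44.
P[2]: D(K, 18) = D9.
P[3]: D(K, CE) = 0F.

P[1] = 44, P[2] = D9, P[3] = 0F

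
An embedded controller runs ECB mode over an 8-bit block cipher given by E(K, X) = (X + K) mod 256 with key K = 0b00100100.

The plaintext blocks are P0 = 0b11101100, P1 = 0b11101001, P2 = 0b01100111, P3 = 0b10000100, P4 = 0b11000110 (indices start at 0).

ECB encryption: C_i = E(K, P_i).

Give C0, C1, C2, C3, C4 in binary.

C0 = 0b00010000, C1 = 0b00001101, C2 = 0b10001011, C3 = 0b10101000, C4 = 0b11101010

C0: E(K, 0b11101100) = 0b00010000.
C1: E(K, 0b11101001) = 0b00001101.
C2: E(K, 0b01100111) = 0b10001011.
C3: E(K, 0b10000100) = 0b10101000.
C4: E(K, 0b11000110) = 0b11101010.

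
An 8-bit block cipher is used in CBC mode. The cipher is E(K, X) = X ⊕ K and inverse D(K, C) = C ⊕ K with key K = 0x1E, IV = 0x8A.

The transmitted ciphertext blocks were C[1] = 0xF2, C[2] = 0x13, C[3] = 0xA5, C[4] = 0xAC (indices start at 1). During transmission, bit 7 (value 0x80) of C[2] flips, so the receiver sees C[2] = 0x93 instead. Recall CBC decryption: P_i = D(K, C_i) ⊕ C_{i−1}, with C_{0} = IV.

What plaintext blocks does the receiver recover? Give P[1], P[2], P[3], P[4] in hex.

P[1] = 0x66, P[2] = 0x7F, P[3] = 0x28, P[4] = 0x17

Only C[2] changed, to 0x93. In CBC, a change in C_i garbles P_i and flips the same bit in P_{i+1}. Decrypting the received ciphertext:
P[1]: D(K, 0xF2) = 0xEC; 0xEC ⊕ 0x8A = 0x66.
P[2]: D(K, 0x93) = 0x8D; 0x8D ⊕ 0xF2 = 0x7F.
P[3]: D(K, 0xA5) = 0xBB; 0xBB ⊕ 0x93 = 0x28.
P[4]: D(K, 0xAC) = 0xB2; 0xB2 ⊕ 0xA5 = 0x17.
Blocks that differ from the original plaintext: P[2], P[3].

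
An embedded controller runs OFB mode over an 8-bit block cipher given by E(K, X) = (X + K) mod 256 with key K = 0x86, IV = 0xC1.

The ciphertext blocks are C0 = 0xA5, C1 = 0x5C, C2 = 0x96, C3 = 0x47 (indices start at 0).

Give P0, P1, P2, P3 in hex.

OFB decryption: S_i = E(K, S_{i−1}) with S_{−1} = IV; P_i = C_i ⊕ S_i.
P0: S = E(K, 0xC1) = 0x47; 0xA5 ⊕ 0x47 = 0xE2.
P1: S = E(K, 0x47) = 0xCD; 0x5C ⊕ 0xCD = 0x91.
P2: S = E(K, 0xCD) = 0x53; 0x96 ⊕ 0x53 = 0xC5.
P3: S = E(K, 0x53) = 0xD9; 0x47 ⊕ 0xD9 = 0x9E.

P0 = 0xE2, P1 = 0x91, P2 = 0xC5, P3 = 0x9E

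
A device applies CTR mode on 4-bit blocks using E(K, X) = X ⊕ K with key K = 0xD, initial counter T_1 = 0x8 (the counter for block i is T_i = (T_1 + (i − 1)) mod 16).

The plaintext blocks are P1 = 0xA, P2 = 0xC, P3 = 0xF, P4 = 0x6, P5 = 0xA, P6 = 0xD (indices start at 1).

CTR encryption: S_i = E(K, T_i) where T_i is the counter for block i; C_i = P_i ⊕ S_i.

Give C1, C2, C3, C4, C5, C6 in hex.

C1 = 0xF, C2 = 0x8, C3 = 0x8, C4 = 0x0, C5 = 0xB, C6 = 0xD

C1: T = 0x8, S = E(K, T) = 0x5; 0xA ⊕ 0x5 = 0xF.
C2: T = 0x9, S = E(K, T) = 0x4; 0xC ⊕ 0x4 = 0x8.
C3: T = 0xA, S = E(K, T) = 0x7; 0xF ⊕ 0x7 = 0x8.
C4: T = 0xB, S = E(K, T) = 0x6; 0x6 ⊕ 0x6 = 0x0.
C5: T = 0xC, S = E(K, T) = 0x1; 0xA ⊕ 0x1 = 0xB.
C6: T = 0xD, S = E(K, T) = 0x0; 0xD ⊕ 0x0 = 0xD.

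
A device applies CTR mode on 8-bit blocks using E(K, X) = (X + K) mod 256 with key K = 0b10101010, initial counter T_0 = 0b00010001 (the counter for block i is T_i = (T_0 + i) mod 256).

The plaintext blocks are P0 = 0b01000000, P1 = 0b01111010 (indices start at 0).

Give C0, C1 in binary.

C0 = 0b11111011, C1 = 0b11000110

CTR encryption: S_i = E(K, T_i) where T_i is the counter for block i; C_i = P_i ⊕ S_i.
C0: T = 0b00010001, S = E(K, T) = 0b10111011; 0b01000000 ⊕ 0b10111011 = 0b11111011.
C1: T = 0b00010010, S = E(K, T) = 0b10111100; 0b01111010 ⊕ 0b10111100 = 0b11000110.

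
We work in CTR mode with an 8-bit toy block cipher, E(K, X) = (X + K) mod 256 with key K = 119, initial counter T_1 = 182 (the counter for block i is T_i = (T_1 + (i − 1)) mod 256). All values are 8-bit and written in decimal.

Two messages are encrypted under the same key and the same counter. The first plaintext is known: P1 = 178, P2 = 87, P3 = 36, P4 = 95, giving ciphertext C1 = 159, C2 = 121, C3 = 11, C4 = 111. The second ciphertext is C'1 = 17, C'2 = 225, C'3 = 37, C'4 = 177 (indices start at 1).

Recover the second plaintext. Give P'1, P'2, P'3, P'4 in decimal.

In CTR with a reused counter, both messages share the same keystream S_i, so C_i ⊕ C'_i = P_i ⊕ P'_i and thus P'_i = P_i ⊕ C_i ⊕ C'_i.
P'1: 178 ⊕ 159 ⊕ 17 = 60.
P'2: 87 ⊕ 121 ⊕ 225 = 207.
P'3: 36 ⊕ 11 ⊕ 37 = 10.
P'4: 95 ⊕ 111 ⊕ 177 = 129.

P'1 = 60, P'2 = 207, P'3 = 10, P'4 = 129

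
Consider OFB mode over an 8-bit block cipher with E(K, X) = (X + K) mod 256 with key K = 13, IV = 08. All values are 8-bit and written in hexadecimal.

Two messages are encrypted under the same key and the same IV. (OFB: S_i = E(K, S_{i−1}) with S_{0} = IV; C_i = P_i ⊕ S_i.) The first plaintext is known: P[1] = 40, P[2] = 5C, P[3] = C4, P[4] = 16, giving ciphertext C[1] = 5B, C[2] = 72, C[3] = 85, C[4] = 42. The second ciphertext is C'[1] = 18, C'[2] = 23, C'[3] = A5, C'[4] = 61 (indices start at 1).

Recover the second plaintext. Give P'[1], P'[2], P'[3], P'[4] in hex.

In OFB with a reused IV, both messages share the same keystream S_i, so C_i ⊕ C'_i = P_i ⊕ P'_i and thus P'_i = P_i ⊕ C_i ⊕ C'_i.
P'[1]: 40 ⊕ 5B ⊕ 18 = 03.
P'[2]: 5C ⊕ 72 ⊕ 23 = 0D.
P'[3]: C4 ⊕ 85 ⊕ A5 = E4.
P'[4]: 16 ⊕ 42 ⊕ 61 = 35.

P'[1] = 03, P'[2] = 0D, P'[3] = E4, P'[4] = 35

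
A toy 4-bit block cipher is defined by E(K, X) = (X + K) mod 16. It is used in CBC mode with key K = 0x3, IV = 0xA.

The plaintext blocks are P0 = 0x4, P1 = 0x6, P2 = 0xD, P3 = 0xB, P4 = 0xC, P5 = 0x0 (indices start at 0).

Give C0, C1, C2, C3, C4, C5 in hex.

CBC encryption: C_i = E(K, P_i ⊕ C_{i−1}), with C_{−1} = IV.
C0: P0 ⊕ 0xA = 0xE; E(K, 0xE) = 0x1.
C1: P1 ⊕ 0x1 = 0x7; E(K, 0x7) = 0xA.
C2: P2 ⊕ 0xA = 0x7; E(K, 0x7) = 0xA.
C3: P3 ⊕ 0xA = 0x1; E(K, 0x1) = 0x4.
C4: P4 ⊕ 0x4 = 0x8; E(K, 0x8) = 0xB.
C5: P5 ⊕ 0xB = 0xB; E(K, 0xB) = 0xE.

C0 = 0x1, C1 = 0xA, C2 = 0xA, C3 = 0x4, C4 = 0xB, C5 = 0xE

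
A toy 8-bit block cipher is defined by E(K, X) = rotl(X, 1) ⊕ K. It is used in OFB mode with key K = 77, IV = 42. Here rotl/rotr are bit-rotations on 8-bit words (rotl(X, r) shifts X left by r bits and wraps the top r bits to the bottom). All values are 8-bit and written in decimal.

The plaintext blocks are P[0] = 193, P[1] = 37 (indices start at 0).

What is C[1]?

OFB encryption: S_i = E(K, S_{i−1}) with S_{−1} = IV; C_i = P_i ⊕ S_i.
C[0]: S = E(K, 42) = 25; 193 ⊕ 25 = 216.
C[1]: S = E(K, 25) = 127; 37 ⊕ 127 = 90.

C[1] = 90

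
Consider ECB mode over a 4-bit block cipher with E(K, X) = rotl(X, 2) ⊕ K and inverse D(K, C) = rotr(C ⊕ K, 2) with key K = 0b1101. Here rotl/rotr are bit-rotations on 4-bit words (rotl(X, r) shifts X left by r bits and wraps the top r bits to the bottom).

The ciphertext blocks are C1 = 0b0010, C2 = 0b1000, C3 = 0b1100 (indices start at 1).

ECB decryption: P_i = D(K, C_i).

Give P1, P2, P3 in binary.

P1: D(K, 0b0010) = 0b1111.
P2: D(K, 0b1000) = 0b0101.
P3: D(K, 0b1100) = 0b0100.

P1 = 0b1111, P2 = 0b0101, P3 = 0b0100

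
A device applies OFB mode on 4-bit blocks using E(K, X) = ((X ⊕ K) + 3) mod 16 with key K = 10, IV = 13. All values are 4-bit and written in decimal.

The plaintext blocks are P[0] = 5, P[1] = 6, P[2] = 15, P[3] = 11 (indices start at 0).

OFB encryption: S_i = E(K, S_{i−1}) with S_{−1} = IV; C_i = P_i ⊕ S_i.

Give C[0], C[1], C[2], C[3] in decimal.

C[0] = 15, C[1] = 5, C[2] = 3, C[3] = 2

C[0]: S = E(K, 13) = 10; 5 ⊕ 10 = 15.
C[1]: S = E(K, 10) = 3; 6 ⊕ 3 = 5.
C[2]: S = E(K, 3) = 12; 15 ⊕ 12 = 3.
C[3]: S = E(K, 12) = 9; 11 ⊕ 9 = 2.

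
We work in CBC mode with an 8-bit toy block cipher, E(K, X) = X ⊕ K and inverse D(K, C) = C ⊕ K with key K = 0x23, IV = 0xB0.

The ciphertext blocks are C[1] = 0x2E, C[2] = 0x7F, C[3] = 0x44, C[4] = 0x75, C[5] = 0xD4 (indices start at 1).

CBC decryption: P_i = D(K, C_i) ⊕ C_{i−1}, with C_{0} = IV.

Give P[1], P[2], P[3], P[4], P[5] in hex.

P[1]: D(K, 0x2E) = 0x0D; 0x0D ⊕ 0xB0 = 0xBD.
P[2]: D(K, 0x7F) = 0x5C; 0x5C ⊕ 0x2E = 0x72.
P[3]: D(K, 0x44) = 0x67; 0x67 ⊕ 0x7F = 0x18.
P[4]: D(K, 0x75) = 0x56; 0x56 ⊕ 0x44 = 0x12.
P[5]: D(K, 0xD4) = 0xF7; 0xF7 ⊕ 0x75 = 0x82.

P[1] = 0xBD, P[2] = 0x72, P[3] = 0x18, P[4] = 0x12, P[5] = 0x82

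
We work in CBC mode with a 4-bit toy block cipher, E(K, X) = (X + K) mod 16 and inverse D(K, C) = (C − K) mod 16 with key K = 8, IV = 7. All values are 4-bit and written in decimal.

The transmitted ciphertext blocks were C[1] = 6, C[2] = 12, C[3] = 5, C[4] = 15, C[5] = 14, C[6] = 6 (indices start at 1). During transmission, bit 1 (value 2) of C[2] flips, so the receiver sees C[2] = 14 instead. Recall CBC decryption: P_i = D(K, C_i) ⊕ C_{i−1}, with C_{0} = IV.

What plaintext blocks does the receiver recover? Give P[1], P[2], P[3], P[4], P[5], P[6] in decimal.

Only C[2] changed, to 14. In CBC, a change in C_i garbles P_i and flips the same bit in P_{i+1}. Decrypting the received ciphertext:
P[1]: D(K, 6) = 14; 14 ⊕ 7 = 9.
P[2]: D(K, 14) = 6; 6 ⊕ 6 = 0.
P[3]: D(K, 5) = 13; 13 ⊕ 14 = 3.
P[4]: D(K, 15) = 7; 7 ⊕ 5 = 2.
P[5]: D(K, 14) = 6; 6 ⊕ 15 = 9.
P[6]: D(K, 6) = 14; 14 ⊕ 14 = 0.
Blocks that differ from the original plaintext: P[2], P[3].

P[1] = 9, P[2] = 0, P[3] = 3, P[4] = 2, P[5] = 9, P[6] = 0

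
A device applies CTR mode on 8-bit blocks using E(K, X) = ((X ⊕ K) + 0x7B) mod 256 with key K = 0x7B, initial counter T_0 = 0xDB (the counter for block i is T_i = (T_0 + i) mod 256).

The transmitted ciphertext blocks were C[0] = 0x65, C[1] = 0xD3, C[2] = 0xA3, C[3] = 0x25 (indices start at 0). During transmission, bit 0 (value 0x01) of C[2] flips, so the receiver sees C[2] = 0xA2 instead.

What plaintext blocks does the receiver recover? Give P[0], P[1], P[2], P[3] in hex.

CTR decryption: S_i = E(K, T_i) where T_i is the counter for block i; P_i = C_i ⊕ S_i.
Only C[2] changed, to 0xA2. In CTR, a change in C_i flips the same bit in P_i only; the keystream is unaffected. Decrypting the received ciphertext:
P[0]: T = 0xDB, S = E(K, T) = 0x1B; 0x65 ⊕ 0x1B = 0x7E.
P[1]: T = 0xDC, S = E(K, T) = 0x22; 0xD3 ⊕ 0x22 = 0xF1.
P[2]: T = 0xDD, S = E(K, T) = 0x21; 0xA2 ⊕ 0x21 = 0x83.
P[3]: T = 0xDE, S = E(K, T) = 0x20; 0x25 ⊕ 0x20 = 0x05.
Blocks that differ from the original plaintext: P[2].

P[0] = 0x7E, P[1] = 0xF1, P[2] = 0x83, P[3] = 0x05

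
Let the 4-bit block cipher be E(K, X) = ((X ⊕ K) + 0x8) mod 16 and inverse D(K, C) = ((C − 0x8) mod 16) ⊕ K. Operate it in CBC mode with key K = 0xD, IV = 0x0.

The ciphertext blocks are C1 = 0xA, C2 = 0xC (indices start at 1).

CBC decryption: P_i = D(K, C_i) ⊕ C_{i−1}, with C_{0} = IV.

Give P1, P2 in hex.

P1 = 0xF, P2 = 0x3

P1: D(K, 0xA) = 0xF; 0xF ⊕ 0x0 = 0xF.
P2: D(K, 0xC) = 0x9; 0x9 ⊕ 0xA = 0x3.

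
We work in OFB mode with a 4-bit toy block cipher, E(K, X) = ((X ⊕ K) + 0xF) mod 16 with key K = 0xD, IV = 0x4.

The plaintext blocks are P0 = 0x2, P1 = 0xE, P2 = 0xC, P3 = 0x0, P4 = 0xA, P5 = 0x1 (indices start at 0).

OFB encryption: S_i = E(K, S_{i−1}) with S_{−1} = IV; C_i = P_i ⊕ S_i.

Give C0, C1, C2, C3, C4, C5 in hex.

C0: S = E(K, 0x4) = 0x8; 0x2 ⊕ 0x8 = 0xA.
C1: S = E(K, 0x8) = 0x4; 0xE ⊕ 0x4 = 0xA.
C2: S = E(K, 0x4) = 0x8; 0xC ⊕ 0x8 = 0x4.
C3: S = E(K, 0x8) = 0x4; 0x0 ⊕ 0x4 = 0x4.
C4: S = E(K, 0x4) = 0x8; 0xA ⊕ 0x8 = 0x2.
C5: S = E(K, 0x8) = 0x4; 0x1 ⊕ 0x4 = 0x5.

C0 = 0xA, C1 = 0xA, C2 = 0x4, C3 = 0x4, C4 = 0x2, C5 = 0x5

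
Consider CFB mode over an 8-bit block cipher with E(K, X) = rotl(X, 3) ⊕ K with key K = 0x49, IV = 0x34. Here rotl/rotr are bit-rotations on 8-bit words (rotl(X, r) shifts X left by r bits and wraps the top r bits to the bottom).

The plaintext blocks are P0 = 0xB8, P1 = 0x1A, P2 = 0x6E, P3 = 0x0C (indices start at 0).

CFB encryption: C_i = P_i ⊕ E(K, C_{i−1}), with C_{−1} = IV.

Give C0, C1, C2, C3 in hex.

C0 = 0x50, C1 = 0xD1, C2 = 0xA9, C3 = 0x08

C0: E(K, 0x34) = 0xE8; 0xB8 ⊕ 0xE8 = 0x50.
C1: E(K, 0x50) = 0xCB; 0x1A ⊕ 0xCB = 0xD1.
C2: E(K, 0xD1) = 0xC7; 0x6E ⊕ 0xC7 = 0xA9.
C3: E(K, 0xA9) = 0x04; 0x0C ⊕ 0x04 = 0x08.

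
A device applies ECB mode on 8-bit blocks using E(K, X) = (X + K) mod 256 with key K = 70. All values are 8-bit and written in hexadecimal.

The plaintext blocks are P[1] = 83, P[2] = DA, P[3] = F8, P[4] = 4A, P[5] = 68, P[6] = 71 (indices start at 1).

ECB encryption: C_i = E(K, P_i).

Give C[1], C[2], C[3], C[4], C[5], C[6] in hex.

C[1] = F3, C[2] = 4A, C[3] = 68, C[4] = BA, C[5] = D8, C[6] = E1

C[1]: E(K, 83) = F3.
C[2]: E(K, DA) = 4A.
C[3]: E(K, F8) = 68.
C[4]: E(K, 4A) = BA.
C[5]: E(K, 68) = D8.
C[6]: E(K, 71) = E1.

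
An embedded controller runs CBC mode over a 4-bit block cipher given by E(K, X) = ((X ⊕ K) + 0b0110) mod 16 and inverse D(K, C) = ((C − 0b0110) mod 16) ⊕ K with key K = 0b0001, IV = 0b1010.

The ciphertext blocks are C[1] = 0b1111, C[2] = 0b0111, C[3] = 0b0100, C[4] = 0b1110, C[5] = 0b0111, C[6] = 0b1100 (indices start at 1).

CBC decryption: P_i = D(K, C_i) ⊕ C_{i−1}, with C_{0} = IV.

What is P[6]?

P[6]: D(K, 0b1100) = 0b0111; 0b0111 ⊕ 0b0111 = 0b0000.

P[6] = 0b0000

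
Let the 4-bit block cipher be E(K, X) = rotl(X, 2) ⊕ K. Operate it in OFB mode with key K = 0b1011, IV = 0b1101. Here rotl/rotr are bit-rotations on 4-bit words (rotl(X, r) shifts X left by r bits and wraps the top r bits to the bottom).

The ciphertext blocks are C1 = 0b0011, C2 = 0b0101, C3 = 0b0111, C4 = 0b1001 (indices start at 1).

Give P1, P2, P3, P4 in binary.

P1 = 0b1111, P2 = 0b1101, P3 = 0b1110, P4 = 0b0100

OFB decryption: S_i = E(K, S_{i−1}) with S_{0} = IV; P_i = C_i ⊕ S_i.
P1: S = E(K, 0b1101) = 0b1100; 0b0011 ⊕ 0b1100 = 0b1111.
P2: S = E(K, 0b1100) = 0b1000; 0b0101 ⊕ 0b1000 = 0b1101.
P3: S = E(K, 0b1000) = 0b1001; 0b0111 ⊕ 0b1001 = 0b1110.
P4: S = E(K, 0b1001) = 0b1101; 0b1001 ⊕ 0b1101 = 0b0100.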